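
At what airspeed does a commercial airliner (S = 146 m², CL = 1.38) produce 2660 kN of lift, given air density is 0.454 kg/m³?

L = ½ρv²S·CL ⇒ v = √(2L/(ρ·S·CL))
v = √(2 × 2.66×10^6 / (0.454 × 146 × 1.38)) = √58160 = 241 m/s

v = 241 m/s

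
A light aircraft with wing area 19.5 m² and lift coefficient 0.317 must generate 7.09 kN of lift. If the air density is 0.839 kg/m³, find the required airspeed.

L = ½ρv²S·CL ⇒ v = √(2L/(ρ·S·CL))
v = √(2 × 7090 / (0.839 × 19.5 × 0.317)) = √2734 = 52.3 m/s

v = 52.3 m/s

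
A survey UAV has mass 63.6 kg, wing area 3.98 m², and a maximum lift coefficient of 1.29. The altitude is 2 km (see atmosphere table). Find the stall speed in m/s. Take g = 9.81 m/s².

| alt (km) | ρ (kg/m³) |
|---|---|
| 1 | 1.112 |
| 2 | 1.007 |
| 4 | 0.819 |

At 2 km, from the table: ρ = 1.007 kg/m³.
Weight W = mg = 63.6 × 9.81 = 623.9 N.
V_stall = √(2W/(ρ·S·CL,max)) = √(2 × 623.9 / (1.007 × 3.98 × 1.29))
V_stall = √241.4 = 15.5 m/s

V_stall = 15.5 m/s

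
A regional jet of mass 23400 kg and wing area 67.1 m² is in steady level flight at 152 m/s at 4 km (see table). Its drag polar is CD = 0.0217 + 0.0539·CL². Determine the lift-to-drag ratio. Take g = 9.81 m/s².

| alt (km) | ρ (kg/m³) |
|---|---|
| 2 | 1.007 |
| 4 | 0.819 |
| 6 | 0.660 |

L/D = 12.6

At 4 km, from the table: ρ = 0.819 kg/m³.
Level flight ⇒ L = W = m·g = 23400 × 9.81 = 2.2955×10^5 N.
q = ½ρv² = ½ × 0.819 × 152² = 9461 Pa.
Required CL = L/(qS) = 2.2955×10^5/(9461·67.1) = 0.3616.
CD = 0.0217 + 0.0539 × 0.3616² = 0.02875.
L/D = CL/CD = 0.3616 / 0.02875 = 12.6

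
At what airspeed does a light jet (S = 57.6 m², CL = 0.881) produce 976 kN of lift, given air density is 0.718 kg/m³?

v = 231 m/s

L = ½ρv²S·CL ⇒ v = √(2L/(ρ·S·CL))
v = √(2 × 9.76×10^5 / (0.718 × 57.6 × 0.881)) = √53570 = 231 m/s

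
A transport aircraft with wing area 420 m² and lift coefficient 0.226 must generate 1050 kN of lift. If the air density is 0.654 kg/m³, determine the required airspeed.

v = 184 m/s

L = ½ρv²S·CL ⇒ v = √(2L/(ρ·S·CL))
v = √(2 × 1.05×10^6 / (0.654 × 420 × 0.226)) = √33830 = 184 m/s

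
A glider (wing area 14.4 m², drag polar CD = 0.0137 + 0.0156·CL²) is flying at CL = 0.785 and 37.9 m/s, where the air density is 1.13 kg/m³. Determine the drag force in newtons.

D = 272 N

CD = 0.0137 + 0.0156 × 0.785² = 0.02331
D = ½ρv²S·CD = ½ × 1.13 × 37.9² × 14.4 × 0.02331 = 272 N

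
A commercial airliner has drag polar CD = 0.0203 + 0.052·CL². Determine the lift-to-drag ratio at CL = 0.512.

L/D = 15.1

CD = 0.0203 + 0.052 × 0.512² = 0.03393
L/D = CL/CD = 0.512 / 0.03393 = 15.1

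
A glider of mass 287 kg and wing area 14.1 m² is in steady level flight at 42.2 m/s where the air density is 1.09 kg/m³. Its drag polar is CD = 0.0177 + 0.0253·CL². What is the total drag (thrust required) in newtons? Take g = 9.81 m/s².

Weight W = mg = 287 × 9.81 = 2815.5 N; in level flight L = W.
Dynamic pressure q = 0.5 × 1.09 × 42.2² = 970.6 Pa.
Required CL = L/(qS) = 2815.5/(970.6·14.1) = 0.2057.
CD = 0.0177 + 0.0253 × 0.2057² = 0.01877.
D = q·S·CD = 970.6 × 14.1 × 0.01877 = 256.9 N

D = 257 N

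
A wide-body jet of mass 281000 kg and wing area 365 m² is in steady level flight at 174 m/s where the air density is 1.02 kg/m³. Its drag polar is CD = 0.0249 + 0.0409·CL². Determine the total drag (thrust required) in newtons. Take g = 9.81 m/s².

Level flight ⇒ L = W = m·g = 281000 × 9.81 = 2.7566×10^6 N.
Dynamic pressure q = 0.5 × 1.02 × 174² = 15440 Pa.
CL = W/(q·S) = 2.7566×10^6 / (15440 × 365) = 0.4891.
CD = 0.0249 + 0.0409 × 0.4891² = 0.03468.
D = q·S·CD = 15440 × 365 × 0.03468 = 1.955×10^5 N

D = 1.95×10^5 N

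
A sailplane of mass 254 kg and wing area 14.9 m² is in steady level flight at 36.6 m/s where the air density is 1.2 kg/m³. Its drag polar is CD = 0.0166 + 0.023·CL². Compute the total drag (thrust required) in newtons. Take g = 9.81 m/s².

Level flight ⇒ L = W = m·g = 254 × 9.81 = 2491.7 N.
q = ½ρv² = ½ × 1.2 × 36.6² = 803.7 Pa.
CL = 2W/(ρv²S) = 2×2491.7/(1.2×36.6²×14.9) = 0.2081.
CD = 0.0166 + 0.023 × 0.2081² = 0.0176.
D = q·S·CD = 803.7 × 14.9 × 0.0176 = 210.7 N

D = 211 N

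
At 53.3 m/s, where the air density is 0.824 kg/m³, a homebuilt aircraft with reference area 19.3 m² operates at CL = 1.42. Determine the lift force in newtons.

L = 32100 N

Dynamic pressure q = ½ρv² = ½ × 0.824 × 53.3² = 1170 Pa.
L = q·S·CL = 1170 × 19.3 × 1.42 = 32100 N ≈ 32.1 kN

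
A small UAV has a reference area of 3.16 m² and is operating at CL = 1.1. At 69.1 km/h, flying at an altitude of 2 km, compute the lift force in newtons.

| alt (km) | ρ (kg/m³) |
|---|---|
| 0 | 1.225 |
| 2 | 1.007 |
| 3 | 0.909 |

L = 645 N

At 2 km, from the table: ρ = 1.007 kg/m³.
Convert speed: v = 69.1 km/h ÷ 3.6 = 19.19 m/s.
L = ½ρv²S·CL = ½ × 1.007 × 19.19² × 3.16 × 1.1 = 645 N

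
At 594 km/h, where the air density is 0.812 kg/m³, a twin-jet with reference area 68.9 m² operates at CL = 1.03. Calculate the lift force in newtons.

L = 7.84×10^5 N

Convert speed: v = 594 km/h ÷ 3.6 = 165 m/s.
Dynamic pressure q = ½ρv² = ½ × 0.812 × 165² = 11050 Pa.
L = q·S·CL = 11050 × 68.9 × 1.03 = 7.84×10^5 N ≈ 784 kN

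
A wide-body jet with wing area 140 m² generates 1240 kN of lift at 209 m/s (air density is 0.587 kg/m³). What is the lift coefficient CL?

From L = ½ρv²S·CL, rearranging gives CL = 2L/(ρv²S).
CL = 2 × 1.24×10^6 / (0.587 × 209² × 140) = 0.691

CL = 0.691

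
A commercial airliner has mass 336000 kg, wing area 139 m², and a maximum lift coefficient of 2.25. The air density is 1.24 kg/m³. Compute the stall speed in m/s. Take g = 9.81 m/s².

Stall occurs when L = W at CL,max. W = mg = 336000 × 9.81 = 3.296×10^6 N.
From L = ½ρV²S·CL,max = W: V_stall = √(2W/(ρSCL,max)) = √(2·3.296×10^6/(1.24·139·2.25))
V_stall = √17000 = 130 m/s

V_stall = 130 m/s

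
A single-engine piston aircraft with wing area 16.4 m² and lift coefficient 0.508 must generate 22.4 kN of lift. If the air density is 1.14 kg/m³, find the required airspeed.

L = ½ρv²S·CL ⇒ v = √(2L/(ρ·S·CL))
v = √(2 × 22400 / (1.14 × 16.4 × 0.508)) = √4717 = 68.7 m/s

v = 68.7 m/s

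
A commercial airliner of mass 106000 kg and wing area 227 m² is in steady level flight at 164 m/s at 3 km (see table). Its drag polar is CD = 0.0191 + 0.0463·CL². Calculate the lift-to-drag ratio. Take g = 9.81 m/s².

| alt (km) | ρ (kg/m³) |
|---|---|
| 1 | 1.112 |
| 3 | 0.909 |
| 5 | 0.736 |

L/D = 14.6

At 3 km, from the table: ρ = 0.909 kg/m³.
Level flight ⇒ L = W = m·g = 106000 × 9.81 = 1.0399×10^6 N.
q = ½ρv² = ½ × 0.909 × 164² = 12220 Pa.
Required CL = L/(qS) = 1.0399×10^6/(12220·227) = 0.3747.
CD = 0.0191 + 0.0463 × 0.3747² = 0.0256.
L/D = CL/CD = 0.3747 / 0.0256 = 14.6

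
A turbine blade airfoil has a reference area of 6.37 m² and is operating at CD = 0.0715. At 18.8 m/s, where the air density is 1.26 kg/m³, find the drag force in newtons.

Dynamic pressure q = ½ρv² = ½ × 1.26 × 18.8² = 222.7 Pa.
D = q·S·CD = 222.7 × 6.37 × 0.0715 = 101 N

D = 101 N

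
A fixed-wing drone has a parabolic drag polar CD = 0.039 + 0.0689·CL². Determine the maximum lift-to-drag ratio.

For CD = CD0 + K·CL², (L/D)max occurs at CL* = √(CD0/K) and equals 1/(2√(K·CD0)).
(L/D)max = 1/(2√(0.0689 × 0.039)) = 1/(2 × 0.05184) = 9.65

(L/D)max = 9.65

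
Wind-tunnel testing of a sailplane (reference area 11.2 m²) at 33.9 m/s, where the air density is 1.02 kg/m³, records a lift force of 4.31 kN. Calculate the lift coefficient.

From L = ½ρv²S·CL, rearranging gives CL = 2L/(ρv²S).
CL = 2 × 4310 / (1.02 × 33.9² × 11.2) = 0.657

CL = 0.657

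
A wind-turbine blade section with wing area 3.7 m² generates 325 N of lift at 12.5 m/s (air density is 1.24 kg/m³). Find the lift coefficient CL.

CL = 0.907

From L = ½ρv²S·CL, rearranging gives CL = 2L/(ρv²S).
CL = 2 × 325 / (1.24 × 12.5² × 3.7) = 0.907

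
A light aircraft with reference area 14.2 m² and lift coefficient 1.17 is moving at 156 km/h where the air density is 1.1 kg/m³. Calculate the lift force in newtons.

Convert speed: v = 156 km/h ÷ 3.6 = 43.33 m/s.
Dynamic pressure q = ½ρv² = ½ × 1.1 × 43.33² = 1033 Pa.
L = q·S·CL = 1033 × 14.2 × 1.17 = 17200 N ≈ 17.2 kN

L = 17200 N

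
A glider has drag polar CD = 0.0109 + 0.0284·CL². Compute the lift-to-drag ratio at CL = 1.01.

L/D = 25.3

CD = 0.0109 + 0.0284 × 1.01² = 0.03987
L/D = CL/CD = 1.01 / 0.03987 = 25.3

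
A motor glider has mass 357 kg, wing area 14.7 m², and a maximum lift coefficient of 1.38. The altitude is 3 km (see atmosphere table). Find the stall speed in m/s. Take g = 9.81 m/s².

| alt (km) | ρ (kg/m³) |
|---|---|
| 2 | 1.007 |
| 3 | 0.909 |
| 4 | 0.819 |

At 3 km, from the table: ρ = 0.909 kg/m³.
Weight W = mg = 357 × 9.81 = 3502 N.
V_stall = √(2W/(ρ·S·CL,max)) = √(2 × 3502 / (0.909 × 14.7 × 1.38))
V_stall = √379.8 = 19.5 m/s

V_stall = 19.5 m/s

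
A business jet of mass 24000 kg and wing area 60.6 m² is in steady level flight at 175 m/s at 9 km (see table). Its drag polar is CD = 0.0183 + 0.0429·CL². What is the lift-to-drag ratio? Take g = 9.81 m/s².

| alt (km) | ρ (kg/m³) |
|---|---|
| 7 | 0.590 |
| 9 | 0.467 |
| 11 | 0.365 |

At 9 km, from the table: ρ = 0.467 kg/m³.
Level flight ⇒ L = W = m·g = 24000 × 9.81 = 2.3544×10^5 N.
q = ½ρv² = ½ × 0.467 × 175² = 7151 Pa.
Required CL = L/(qS) = 2.3544×10^5/(7151·60.6) = 0.5433.
CD = 0.0183 + 0.0429 × 0.5433² = 0.03096.
L/D = CL/CD = 0.5433 / 0.03096 = 17.5

L/D = 17.5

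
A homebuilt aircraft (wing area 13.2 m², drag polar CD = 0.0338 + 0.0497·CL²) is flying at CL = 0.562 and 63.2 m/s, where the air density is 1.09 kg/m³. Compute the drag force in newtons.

D = 1420 N

CD = 0.0338 + 0.0497 × 0.562² = 0.0495
D = ½ρv²S·CD = ½ × 1.09 × 63.2² × 13.2 × 0.0495 = 1420 N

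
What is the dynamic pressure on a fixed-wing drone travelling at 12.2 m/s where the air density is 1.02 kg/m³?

q = ½ρv² = ½ × 1.02 × 12.2² = 75.9 Pa

q = 75.9 Pa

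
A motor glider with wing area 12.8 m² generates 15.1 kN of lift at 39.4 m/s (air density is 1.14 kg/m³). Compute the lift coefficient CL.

From L = ½ρv²S·CL, rearranging gives CL = 2L/(ρv²S).
CL = 2 × 15100 / (1.14 × 39.4² × 12.8) = 1.33

CL = 1.33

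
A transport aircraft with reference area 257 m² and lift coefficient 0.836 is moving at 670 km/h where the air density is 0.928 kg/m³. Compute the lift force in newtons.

L = 3.45×10^6 N

Convert speed: v = 670 km/h ÷ 3.6 = 186.1 m/s.
Dynamic pressure q = ½ρv² = ½ × 0.928 × 186.1² = 16070 Pa.
L = q·S·CL = 16070 × 257 × 0.836 = 3.45×10^6 N ≈ 3450 kN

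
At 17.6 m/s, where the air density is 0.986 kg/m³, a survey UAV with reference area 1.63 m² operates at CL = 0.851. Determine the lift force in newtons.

L = 212 N

L = ½ρv²S·CL = ½ × 0.986 × 17.6² × 1.63 × 0.851 = 212 N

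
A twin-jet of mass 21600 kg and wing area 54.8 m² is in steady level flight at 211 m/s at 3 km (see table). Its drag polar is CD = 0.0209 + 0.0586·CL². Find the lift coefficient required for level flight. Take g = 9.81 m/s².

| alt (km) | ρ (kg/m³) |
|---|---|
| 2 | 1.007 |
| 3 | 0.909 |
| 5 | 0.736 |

At 3 km, from the table: ρ = 0.909 kg/m³.
In steady level flight, lift balances weight: W = mg = 21600 × 9.81 = 2.119×10^5 N.
q = ½ρv² = ½ × 0.909 × 211² = 20230 Pa.
Required CL = L/(qS) = 2.119×10^5/(20230·54.8) = 0.1911.

CL = 0.191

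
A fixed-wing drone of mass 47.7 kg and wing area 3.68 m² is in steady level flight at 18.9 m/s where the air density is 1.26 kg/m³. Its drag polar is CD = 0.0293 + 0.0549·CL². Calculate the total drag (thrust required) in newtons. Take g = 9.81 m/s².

D = 38.8 N

In steady level flight, lift balances weight: W = mg = 47.7 × 9.81 = 467.94 N.
Dynamic pressure q = 0.5 × 1.26 × 18.9² = 225 Pa.
CL = W/(q·S) = 467.94 / (225 × 3.68) = 0.565.
CD = 0.0293 + 0.0549 × 0.565² = 0.04683.
D = q·S·CD = 225 × 3.68 × 0.04683 = 38.78 N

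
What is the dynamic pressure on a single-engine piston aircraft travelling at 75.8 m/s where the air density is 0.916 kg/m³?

q = 2630 Pa

q = ½ρv² = ½ × 0.916 × 75.8² = 2630 Pa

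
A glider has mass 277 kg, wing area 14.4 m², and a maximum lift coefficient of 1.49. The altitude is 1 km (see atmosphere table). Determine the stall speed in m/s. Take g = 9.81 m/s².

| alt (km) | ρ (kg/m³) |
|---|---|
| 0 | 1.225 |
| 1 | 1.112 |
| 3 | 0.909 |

At 1 km, from the table: ρ = 1.112 kg/m³.
Weight W = mg = 277 × 9.81 = 2717 N.
From L = ½ρV²S·CL,max = W: V_stall = √(2W/(ρSCL,max)) = √(2·2717/(1.112·14.4·1.49))
V_stall = √227.8 = 15.1 m/s

V_stall = 15.1 m/s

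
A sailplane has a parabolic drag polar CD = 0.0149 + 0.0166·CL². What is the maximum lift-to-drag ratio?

For CD = CD0 + K·CL², (L/D)max occurs at CL* = √(CD0/K) and equals 1/(2√(K·CD0)).
(L/D)max = 1/(2√(0.0166 × 0.0149)) = 1/(2 × 0.01573) = 31.8

(L/D)max = 31.8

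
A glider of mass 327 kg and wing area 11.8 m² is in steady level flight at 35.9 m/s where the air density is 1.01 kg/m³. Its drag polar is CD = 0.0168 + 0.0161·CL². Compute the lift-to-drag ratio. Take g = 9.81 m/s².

L/D = 21.3

In steady level flight, lift balances weight: W = mg = 327 × 9.81 = 3207.9 N.
q = ½ρv² = ½ × 1.01 × 35.9² = 650.8 Pa.
CL = W/(q·S) = 3207.9 / (650.8 × 11.8) = 0.4177.
CD = 0.0168 + 0.0161 × 0.4177² = 0.01961.
L/D = CL/CD = 0.4177 / 0.01961 = 21.3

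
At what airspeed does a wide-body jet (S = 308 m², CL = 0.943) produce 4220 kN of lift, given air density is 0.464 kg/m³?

v = 250 m/s

L = ½ρv²S·CL ⇒ v = √(2L/(ρ·S·CL))
v = √(2 × 4.22×10^6 / (0.464 × 308 × 0.943)) = √62630 = 250 m/s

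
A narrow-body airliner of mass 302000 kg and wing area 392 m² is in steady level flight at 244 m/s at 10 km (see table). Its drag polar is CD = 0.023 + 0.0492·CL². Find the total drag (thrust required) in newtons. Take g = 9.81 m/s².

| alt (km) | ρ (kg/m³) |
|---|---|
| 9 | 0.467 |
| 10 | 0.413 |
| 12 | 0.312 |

D = 2×10^5 N

At 10 km, from the table: ρ = 0.413 kg/m³.
In steady level flight, lift balances weight: W = mg = 302000 × 9.81 = 2.9626×10^6 N.
Dynamic pressure q = 0.5 × 0.413 × 244² = 12290 Pa.
CL = 2W/(ρv²S) = 2×2.9626×10^6/(0.413×244²×392) = 0.6147.
CD = 0.023 + 0.0492 × 0.6147² = 0.04159.
D = q·S·CD = 12290 × 392 × 0.04159 = 2.004×10^5 N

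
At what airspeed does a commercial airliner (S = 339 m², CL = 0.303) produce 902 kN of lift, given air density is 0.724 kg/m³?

L = ½ρv²S·CL ⇒ v = √(2L/(ρ·S·CL))
v = √(2 × 9.02×10^5 / (0.724 × 339 × 0.303)) = √24260 = 156 m/s

v = 156 m/s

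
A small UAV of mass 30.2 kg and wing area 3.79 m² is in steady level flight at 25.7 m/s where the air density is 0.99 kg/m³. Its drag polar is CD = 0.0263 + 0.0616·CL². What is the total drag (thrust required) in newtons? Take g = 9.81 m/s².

Level flight ⇒ L = W = m·g = 30.2 × 9.81 = 296.26 N.
Dynamic pressure q = 0.5 × 0.99 × 25.7² = 326.9 Pa.
Required CL = L/(qS) = 296.26/(326.9·3.79) = 0.2391.
CD = 0.0263 + 0.0616 × 0.2391² = 0.02982.
D = q·S·CD = 326.9 × 3.79 × 0.02982 = 36.95 N

D = 37 N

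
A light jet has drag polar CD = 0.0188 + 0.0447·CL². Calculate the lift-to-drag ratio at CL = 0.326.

CD = 0.0188 + 0.0447 × 0.326² = 0.02355
L/D = CL/CD = 0.326 / 0.02355 = 13.8

L/D = 13.8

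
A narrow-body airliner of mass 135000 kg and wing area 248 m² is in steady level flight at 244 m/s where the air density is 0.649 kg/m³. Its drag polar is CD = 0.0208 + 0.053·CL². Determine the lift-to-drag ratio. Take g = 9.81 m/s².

Weight W = mg = 135000 × 9.81 = 1.3244×10^6 N; in level flight L = W.
Dynamic pressure q = 0.5 × 0.649 × 244² = 19320 Pa.
CL = 2W/(ρv²S) = 2×1.3244×10^6/(0.649×244²×248) = 0.2764.
CD = 0.0208 + 0.053 × 0.2764² = 0.02485.
L/D = CL/CD = 0.2764 / 0.02485 = 11.1

L/D = 11.1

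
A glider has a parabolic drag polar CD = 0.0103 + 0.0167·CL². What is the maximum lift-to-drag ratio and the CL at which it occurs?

For CD = CD0 + K·CL², (L/D)max occurs at CL* = √(CD0/K) and equals 1/(2√(K·CD0)).
(L/D)max = 1/(2√(0.0167 × 0.0103)) = 1/(2 × 0.01312) = 38.1
CL* = √(0.0103/0.0167) = 0.785

(L/D)max = 38.1, at CL = 0.785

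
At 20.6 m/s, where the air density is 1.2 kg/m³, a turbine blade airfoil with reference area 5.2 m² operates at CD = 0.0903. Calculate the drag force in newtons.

D = ½ρv²S·CD = ½ × 1.2 × 20.6² × 5.2 × 0.0903 = 120 N

D = 120 N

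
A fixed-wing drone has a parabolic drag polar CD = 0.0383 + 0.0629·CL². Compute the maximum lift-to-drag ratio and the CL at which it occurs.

For CD = CD0 + K·CL², (L/D)max occurs at CL* = √(CD0/K) and equals 1/(2√(K·CD0)).
(L/D)max = 1/(2√(0.0629 × 0.0383)) = 1/(2 × 0.04908) = 10.2
CL* = √(0.0383/0.0629) = 0.78

(L/D)max = 10.2, at CL = 0.78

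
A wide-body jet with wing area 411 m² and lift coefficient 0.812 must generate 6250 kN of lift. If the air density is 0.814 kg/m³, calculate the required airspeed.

v = 215 m/s

L = ½ρv²S·CL ⇒ v = √(2L/(ρ·S·CL))
v = √(2 × 6.25×10^6 / (0.814 × 411 × 0.812)) = √46010 = 215 m/s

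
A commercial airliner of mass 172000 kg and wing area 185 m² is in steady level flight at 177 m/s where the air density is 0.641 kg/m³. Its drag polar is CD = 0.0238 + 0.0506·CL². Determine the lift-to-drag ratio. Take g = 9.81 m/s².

In steady level flight, lift balances weight: W = mg = 172000 × 9.81 = 1.6873×10^6 N.
q = ½ρv² = ½ × 0.641 × 177² = 10040 Pa.
CL = 2W/(ρv²S) = 2×1.6873×10^6/(0.641×177²×185) = 0.9083.
CD = 0.0238 + 0.0506 × 0.9083² = 0.06555.
L/D = CL/CD = 0.9083 / 0.06555 = 13.9

L/D = 13.9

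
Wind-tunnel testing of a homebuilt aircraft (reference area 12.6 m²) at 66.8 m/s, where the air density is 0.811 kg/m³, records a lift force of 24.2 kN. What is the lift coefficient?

From L = ½ρv²S·CL, rearranging gives CL = 2L/(ρv²S).
CL = 2 × 24200 / (0.811 × 66.8² × 12.6) = 1.06

CL = 1.06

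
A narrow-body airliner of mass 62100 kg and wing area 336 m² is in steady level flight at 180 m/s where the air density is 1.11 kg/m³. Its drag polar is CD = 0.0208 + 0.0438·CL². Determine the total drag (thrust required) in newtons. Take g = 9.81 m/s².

Level flight ⇒ L = W = m·g = 62100 × 9.81 = 6.092×10^5 N.
q = ½ρv² = ½ × 1.11 × 180² = 17980 Pa.
Required CL = L/(qS) = 6.092×10^5/(17980·336) = 0.1008.
CD = 0.0208 + 0.0438 × 0.1008² = 0.02125.
D = q·S·CD = 17980 × 336 × 0.02125 = 1.284×10^5 N

D = 1.28×10^5 N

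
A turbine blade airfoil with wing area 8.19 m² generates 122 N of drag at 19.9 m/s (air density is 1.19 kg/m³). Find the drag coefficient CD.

CD = 0.0632

From D = ½ρv²S·CD, rearranging gives CD = 2D/(ρv²S).
CD = 2 × 122 / (1.19 × 19.9² × 8.19) = 0.0632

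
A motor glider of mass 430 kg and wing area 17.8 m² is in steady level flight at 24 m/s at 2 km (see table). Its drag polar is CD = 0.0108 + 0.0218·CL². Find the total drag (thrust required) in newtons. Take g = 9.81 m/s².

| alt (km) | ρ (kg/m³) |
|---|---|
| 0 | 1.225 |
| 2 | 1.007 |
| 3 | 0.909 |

At 2 km, from the table: ρ = 1.007 kg/m³.
Level flight ⇒ L = W = m·g = 430 × 9.81 = 4218.3 N.
Dynamic pressure q = 0.5 × 1.007 × 24² = 290 Pa.
CL = W/(q·S) = 4218.3 / (290 × 17.8) = 0.8171.
CD = 0.0108 + 0.0218 × 0.8171² = 0.02536.
D = q·S·CD = 290 × 17.8 × 0.02536 = 130.9 N

D = 131 N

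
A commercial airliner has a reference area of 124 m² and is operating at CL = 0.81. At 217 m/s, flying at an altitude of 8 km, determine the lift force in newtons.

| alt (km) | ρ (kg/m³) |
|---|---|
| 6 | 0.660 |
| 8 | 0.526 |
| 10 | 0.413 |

At 8 km, from the table: ρ = 0.526 kg/m³.
L = ½ρv²S·CL = ½ × 0.526 × 217² × 124 × 0.81 = 1.24×10^6 N ≈ 1240 kN

L = 1.24×10^6 N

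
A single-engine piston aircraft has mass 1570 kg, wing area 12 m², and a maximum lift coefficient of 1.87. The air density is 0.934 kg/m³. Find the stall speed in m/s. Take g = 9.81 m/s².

V_stall = 38.3 m/s

At stall, lift equals weight: L = W = m·g = 1570 × 9.81 = 15400 N.
V_stall = √(2W/(ρ·S·CL,max)) = √(2 × 15400 / (0.934 × 12 × 1.87))
V_stall = √1470 = 38.3 m/s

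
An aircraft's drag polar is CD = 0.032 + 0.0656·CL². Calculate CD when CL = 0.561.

CD = 0.032 + 0.0656 × 0.561² = 0.032 + 0.02065 = 0.0526

CD = 0.0526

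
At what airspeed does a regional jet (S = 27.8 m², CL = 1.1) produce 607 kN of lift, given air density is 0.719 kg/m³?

v = 235 m/s

L = ½ρv²S·CL ⇒ v = √(2L/(ρ·S·CL))
v = √(2 × 6.07×10^5 / (0.719 × 27.8 × 1.1)) = √55210 = 235 m/s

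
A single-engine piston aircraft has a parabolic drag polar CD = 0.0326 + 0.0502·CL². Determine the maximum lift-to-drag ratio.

For CD = CD0 + K·CL², (L/D)max occurs at CL* = √(CD0/K) and equals 1/(2√(K·CD0)).
(L/D)max = 1/(2√(0.0502 × 0.0326)) = 1/(2 × 0.04045) = 12.4

(L/D)max = 12.4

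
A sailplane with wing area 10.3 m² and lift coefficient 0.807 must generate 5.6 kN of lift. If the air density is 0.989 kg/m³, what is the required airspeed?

L = ½ρv²S·CL ⇒ v = √(2L/(ρ·S·CL))
v = √(2 × 5600 / (0.989 × 10.3 × 0.807)) = √1362 = 36.9 m/s

v = 36.9 m/s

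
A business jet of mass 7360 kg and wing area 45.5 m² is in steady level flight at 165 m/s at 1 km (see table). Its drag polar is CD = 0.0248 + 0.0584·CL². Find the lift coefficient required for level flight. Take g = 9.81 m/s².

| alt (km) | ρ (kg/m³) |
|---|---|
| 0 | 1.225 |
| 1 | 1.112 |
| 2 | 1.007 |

At 1 km, from the table: ρ = 1.112 kg/m³.
In steady level flight, lift balances weight: W = mg = 7360 × 9.81 = 72202 N.
q = ½ρv² = ½ × 1.112 × 165² = 15140 Pa.
CL = W/(q·S) = 72202 / (15140 × 45.5) = 0.1048.

CL = 0.105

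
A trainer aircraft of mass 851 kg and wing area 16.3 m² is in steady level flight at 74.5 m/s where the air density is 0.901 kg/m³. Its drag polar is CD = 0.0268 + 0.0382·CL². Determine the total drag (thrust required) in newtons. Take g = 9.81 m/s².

D = 1160 N

In steady level flight, lift balances weight: W = mg = 851 × 9.81 = 8348.3 N.
Dynamic pressure q = 0.5 × 0.901 × 74.5² = 2500 Pa.
CL = 2W/(ρv²S) = 2×8348.3/(0.901×74.5²×16.3) = 0.2048.
CD = 0.0268 + 0.0382 × 0.2048² = 0.0284.
D = q·S·CD = 2500 × 16.3 × 0.0284 = 1158 N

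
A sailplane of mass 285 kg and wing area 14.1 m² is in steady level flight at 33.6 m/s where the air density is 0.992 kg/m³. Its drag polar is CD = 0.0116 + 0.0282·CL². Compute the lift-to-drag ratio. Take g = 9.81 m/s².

L/D = 23.4

Level flight ⇒ L = W = m·g = 285 × 9.81 = 2795.9 N.
q = ½ρv² = ½ × 0.992 × 33.6² = 560 Pa.
CL = W/(q·S) = 2795.9 / (560 × 14.1) = 0.3541.
CD = 0.0116 + 0.0282 × 0.3541² = 0.01514.
L/D = CL/CD = 0.3541 / 0.01514 = 23.4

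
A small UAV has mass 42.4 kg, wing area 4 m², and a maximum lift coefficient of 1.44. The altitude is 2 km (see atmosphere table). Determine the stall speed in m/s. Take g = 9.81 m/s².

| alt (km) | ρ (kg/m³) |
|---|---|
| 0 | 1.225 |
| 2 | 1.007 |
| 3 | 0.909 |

V_stall = 12 m/s

At 2 km, from the table: ρ = 1.007 kg/m³.
At stall, lift equals weight: L = W = m·g = 42.4 × 9.81 = 415.9 N.
From L = ½ρV²S·CL,max = W: V_stall = √(2W/(ρSCL,max)) = √(2·415.9/(1.007·4·1.44))
V_stall = √143.4 = 12 m/s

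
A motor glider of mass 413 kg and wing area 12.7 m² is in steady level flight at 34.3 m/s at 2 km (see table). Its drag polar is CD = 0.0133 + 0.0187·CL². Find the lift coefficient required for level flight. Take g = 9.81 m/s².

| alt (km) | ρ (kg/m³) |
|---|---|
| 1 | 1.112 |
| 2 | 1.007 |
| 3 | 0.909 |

At 2 km, from the table: ρ = 1.007 kg/m³.
In steady level flight, lift balances weight: W = mg = 413 × 9.81 = 4051.5 N.
Dynamic pressure q = 0.5 × 1.007 × 34.3² = 592.4 Pa.
CL = 2W/(ρv²S) = 2×4051.5/(1.007×34.3²×12.7) = 0.5386.

CL = 0.539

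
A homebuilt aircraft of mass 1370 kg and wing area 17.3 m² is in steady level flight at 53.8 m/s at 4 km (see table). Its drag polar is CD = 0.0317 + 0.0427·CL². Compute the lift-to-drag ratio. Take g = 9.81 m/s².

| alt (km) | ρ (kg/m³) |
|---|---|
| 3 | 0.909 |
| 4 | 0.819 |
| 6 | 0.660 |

L/D = 13.1

At 4 km, from the table: ρ = 0.819 kg/m³.
In steady level flight, lift balances weight: W = mg = 1370 × 9.81 = 13440 N.
q = ½ρv² = ½ × 0.819 × 53.8² = 1185 Pa.
CL = 2W/(ρv²S) = 2×13440/(0.819×53.8²×17.3) = 0.6554.
CD = 0.0317 + 0.0427 × 0.6554² = 0.05004.
L/D = CL/CD = 0.6554 / 0.05004 = 13.1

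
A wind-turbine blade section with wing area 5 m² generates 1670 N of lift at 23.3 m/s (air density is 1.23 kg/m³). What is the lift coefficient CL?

CL = 1

From L = ½ρv²S·CL, rearranging gives CL = 2L/(ρv²S).
CL = 2 × 1670 / (1.23 × 23.3² × 5) = 1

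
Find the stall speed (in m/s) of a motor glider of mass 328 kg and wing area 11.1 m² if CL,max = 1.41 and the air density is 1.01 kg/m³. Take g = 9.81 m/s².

At stall, lift equals weight: L = W = m·g = 328 × 9.81 = 3218 N.
V_stall = √(2W/(ρ·S·CL,max)) = √(2 × 3218 / (1.01 × 11.1 × 1.41))
V_stall = √407.1 = 20.2 m/s

V_stall = 20.2 m/s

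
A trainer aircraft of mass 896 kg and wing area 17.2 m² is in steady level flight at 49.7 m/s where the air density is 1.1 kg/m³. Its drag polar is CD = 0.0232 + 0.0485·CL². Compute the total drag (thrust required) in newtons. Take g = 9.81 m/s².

In steady level flight, lift balances weight: W = mg = 896 × 9.81 = 8789.8 N.
q = ½ρv² = ½ × 1.1 × 49.7² = 1359 Pa.
Required CL = L/(qS) = 8789.8/(1359·17.2) = 0.3762.
CD = 0.0232 + 0.0485 × 0.3762² = 0.03006.
D = q·S·CD = 1359 × 17.2 × 0.03006 = 702.5 N

D = 702 N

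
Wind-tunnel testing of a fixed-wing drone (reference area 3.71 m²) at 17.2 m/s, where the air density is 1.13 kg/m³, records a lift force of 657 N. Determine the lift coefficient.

From L = ½ρv²S·CL, rearranging gives CL = 2L/(ρv²S).
CL = 2 × 657 / (1.13 × 17.2² × 3.71) = 1.06

CL = 1.06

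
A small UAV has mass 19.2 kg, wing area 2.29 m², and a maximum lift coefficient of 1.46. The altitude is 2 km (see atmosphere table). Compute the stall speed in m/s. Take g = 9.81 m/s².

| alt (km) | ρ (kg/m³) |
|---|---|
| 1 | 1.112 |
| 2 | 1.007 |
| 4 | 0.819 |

V_stall = 10.6 m/s

At 2 km, from the table: ρ = 1.007 kg/m³.
Weight W = mg = 19.2 × 9.81 = 188.4 N.
V_stall = √(2W/(ρ·S·CL,max)) = √(2 × 188.4 / (1.007 × 2.29 × 1.46))
V_stall = √111.9 = 10.6 m/s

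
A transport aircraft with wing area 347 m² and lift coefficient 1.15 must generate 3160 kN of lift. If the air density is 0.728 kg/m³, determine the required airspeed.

v = 147 m/s

L = ½ρv²S·CL ⇒ v = √(2L/(ρ·S·CL))
v = √(2 × 3.16×10^6 / (0.728 × 347 × 1.15)) = √21750 = 147 m/s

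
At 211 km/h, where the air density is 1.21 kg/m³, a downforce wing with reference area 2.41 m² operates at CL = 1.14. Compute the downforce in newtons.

L = 5710 N

Convert speed: v = 211 km/h ÷ 3.6 = 58.61 m/s.
L = ½ρv²S·CL = ½ × 1.21 × 58.61² × 2.41 × 1.14 = 5710 N ≈ 5.71 kN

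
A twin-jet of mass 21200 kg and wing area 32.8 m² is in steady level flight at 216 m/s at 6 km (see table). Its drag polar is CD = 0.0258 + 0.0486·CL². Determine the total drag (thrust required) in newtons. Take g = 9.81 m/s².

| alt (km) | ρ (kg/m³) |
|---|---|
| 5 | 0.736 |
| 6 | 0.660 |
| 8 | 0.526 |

D = 17200 N

At 6 km, from the table: ρ = 0.660 kg/m³.
In steady level flight, lift balances weight: W = mg = 21200 × 9.81 = 2.0797×10^5 N.
Dynamic pressure q = 0.5 × 0.66 × 216² = 15400 Pa.
Required CL = L/(qS) = 2.0797×10^5/(15400·32.8) = 0.4118.
CD = 0.0258 + 0.0486 × 0.4118² = 0.03404.
D = q·S·CD = 15400 × 32.8 × 0.03404 = 17190 N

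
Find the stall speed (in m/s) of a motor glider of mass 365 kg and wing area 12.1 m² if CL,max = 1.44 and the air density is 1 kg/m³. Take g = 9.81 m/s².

Weight W = mg = 365 × 9.81 = 3581 N.
From L = ½ρV²S·CL,max = W: V_stall = √(2W/(ρSCL,max)) = √(2·3581/(1·12.1·1.44))
V_stall = √411 = 20.3 m/s

V_stall = 20.3 m/s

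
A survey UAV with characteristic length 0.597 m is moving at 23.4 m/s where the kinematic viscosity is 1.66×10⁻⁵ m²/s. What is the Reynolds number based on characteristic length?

Re = 8.42×10^5

Re = v·c/ν = 23.4 × 0.597 / (1.66×10⁻⁵) = 8.42×10^5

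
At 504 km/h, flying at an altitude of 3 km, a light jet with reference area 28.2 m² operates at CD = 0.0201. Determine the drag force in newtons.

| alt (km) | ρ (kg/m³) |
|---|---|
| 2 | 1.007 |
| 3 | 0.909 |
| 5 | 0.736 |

At 3 km, from the table: ρ = 0.909 kg/m³.
Convert speed: v = 504 km/h ÷ 3.6 = 140 m/s.
Dynamic pressure q = ½ρv² = ½ × 0.909 × 140² = 8908 Pa.
D = q·S·CD = 8908 × 28.2 × 0.0201 = 5050 N ≈ 5.05 kN

D = 5050 N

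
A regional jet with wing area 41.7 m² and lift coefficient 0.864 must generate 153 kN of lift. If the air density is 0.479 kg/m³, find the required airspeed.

L = ½ρv²S·CL ⇒ v = √(2L/(ρ·S·CL))
v = √(2 × 1.53×10^5 / (0.479 × 41.7 × 0.864)) = √17730 = 133 m/s

v = 133 m/s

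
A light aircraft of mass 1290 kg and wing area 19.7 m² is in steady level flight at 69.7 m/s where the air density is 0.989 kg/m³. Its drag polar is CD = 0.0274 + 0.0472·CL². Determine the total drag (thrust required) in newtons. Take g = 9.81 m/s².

Weight W = mg = 1290 × 9.81 = 12655 N; in level flight L = W.
Dynamic pressure q = 0.5 × 0.989 × 69.7² = 2402 Pa.
CL = 2W/(ρv²S) = 2×12655/(0.989×69.7²×19.7) = 0.2674.
CD = 0.0274 + 0.0472 × 0.2674² = 0.03077.
D = q·S·CD = 2402 × 19.7 × 0.03077 = 1456 N

D = 1460 N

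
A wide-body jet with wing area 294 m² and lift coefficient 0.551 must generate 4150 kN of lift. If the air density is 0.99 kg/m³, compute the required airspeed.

L = ½ρv²S·CL ⇒ v = √(2L/(ρ·S·CL))
v = √(2 × 4.15×10^6 / (0.99 × 294 × 0.551)) = √51750 = 227 m/s

v = 227 m/s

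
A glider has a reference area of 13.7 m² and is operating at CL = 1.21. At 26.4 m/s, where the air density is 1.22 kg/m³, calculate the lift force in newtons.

L = 7050 N

L = ½ρv²S·CL = ½ × 1.22 × 26.4² × 13.7 × 1.21 = 7050 N ≈ 7.05 kN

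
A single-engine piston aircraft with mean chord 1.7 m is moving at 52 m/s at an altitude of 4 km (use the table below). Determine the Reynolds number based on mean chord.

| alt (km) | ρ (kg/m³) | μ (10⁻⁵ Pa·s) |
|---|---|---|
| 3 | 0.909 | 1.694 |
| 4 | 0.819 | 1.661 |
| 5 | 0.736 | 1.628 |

Re = 4.36×10^6

At 4 km, from the table: ρ = 0.819 kg/m³, μ = 1.661×10⁻⁵ Pa·s.
Re = ρ·v·c/μ = 0.819 × 52 × 1.7 / (1.661×10⁻⁵) = 4.36×10^6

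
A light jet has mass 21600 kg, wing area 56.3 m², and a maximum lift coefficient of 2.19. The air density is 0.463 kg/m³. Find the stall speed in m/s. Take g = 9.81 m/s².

V_stall = 86.2 m/s

Stall occurs when L = W at CL,max. W = mg = 21600 × 9.81 = 2.119×10^5 N.
V_stall = √(2W/(ρ·S·CL,max)) = √(2 × 2.119×10^5 / (0.463 × 56.3 × 2.19))
V_stall = √7424 = 86.2 m/s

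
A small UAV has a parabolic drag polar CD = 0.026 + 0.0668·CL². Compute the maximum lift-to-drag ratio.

(L/D)max = 12

For CD = CD0 + K·CL², (L/D)max occurs at CL* = √(CD0/K) and equals 1/(2√(K·CD0)).
(L/D)max = 1/(2√(0.0668 × 0.026)) = 1/(2 × 0.04167) = 12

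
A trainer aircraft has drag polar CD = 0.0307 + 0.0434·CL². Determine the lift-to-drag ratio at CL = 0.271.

L/D = 8

CD = 0.0307 + 0.0434 × 0.271² = 0.03389
L/D = CL/CD = 0.271 / 0.03389 = 8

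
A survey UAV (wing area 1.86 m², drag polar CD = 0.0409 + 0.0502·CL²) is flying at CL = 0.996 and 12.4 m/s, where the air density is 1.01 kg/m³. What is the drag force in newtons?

D = 13.1 N

CD = 0.0409 + 0.0502 × 0.996² = 0.0907
D = ½ρv²S·CD = ½ × 1.01 × 12.4² × 1.86 × 0.0907 = 13.1 N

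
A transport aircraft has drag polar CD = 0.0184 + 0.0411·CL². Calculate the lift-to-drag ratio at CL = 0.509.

CD = 0.0184 + 0.0411 × 0.509² = 0.02905
L/D = CL/CD = 0.509 / 0.02905 = 17.5

L/D = 17.5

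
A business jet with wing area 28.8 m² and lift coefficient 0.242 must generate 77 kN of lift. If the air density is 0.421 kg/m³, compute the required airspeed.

L = ½ρv²S·CL ⇒ v = √(2L/(ρ·S·CL))
v = √(2 × 77000 / (0.421 × 28.8 × 0.242)) = √52480 = 229 m/s

v = 229 m/s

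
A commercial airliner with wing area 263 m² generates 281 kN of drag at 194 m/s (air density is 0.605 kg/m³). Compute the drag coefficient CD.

From D = ½ρv²S·CD, rearranging gives CD = 2D/(ρv²S).
CD = 2 × 2.81×10^5 / (0.605 × 194² × 263) = 0.0938

CD = 0.0938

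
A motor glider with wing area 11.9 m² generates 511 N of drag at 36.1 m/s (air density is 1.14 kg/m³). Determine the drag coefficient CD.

CD = 0.0578

From D = ½ρv²S·CD, rearranging gives CD = 2D/(ρv²S).
CD = 2 × 511 / (1.14 × 36.1² × 11.9) = 0.0578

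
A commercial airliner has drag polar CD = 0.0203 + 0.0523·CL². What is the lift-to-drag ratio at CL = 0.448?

L/D = 14.5

CD = 0.0203 + 0.0523 × 0.448² = 0.0308
L/D = CL/CD = 0.448 / 0.0308 = 14.5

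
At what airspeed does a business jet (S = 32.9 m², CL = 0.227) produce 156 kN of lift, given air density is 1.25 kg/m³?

v = 183 m/s

L = ½ρv²S·CL ⇒ v = √(2L/(ρ·S·CL))
v = √(2 × 1.56×10^5 / (1.25 × 32.9 × 0.227)) = √33420 = 183 m/s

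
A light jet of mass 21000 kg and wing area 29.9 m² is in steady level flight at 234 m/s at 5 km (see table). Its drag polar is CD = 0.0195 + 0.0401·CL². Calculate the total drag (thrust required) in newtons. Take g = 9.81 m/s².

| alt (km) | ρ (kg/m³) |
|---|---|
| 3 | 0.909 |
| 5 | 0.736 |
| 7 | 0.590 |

D = 14600 N

At 5 km, from the table: ρ = 0.736 kg/m³.
Level flight ⇒ L = W = m·g = 21000 × 9.81 = 2.0601×10^5 N.
Dynamic pressure q = 0.5 × 0.736 × 234² = 20150 Pa.
CL = W/(q·S) = 2.0601×10^5 / (20150 × 29.9) = 0.3419.
CD = 0.0195 + 0.0401 × 0.3419² = 0.02419.
D = q·S·CD = 20150 × 29.9 × 0.02419 = 14570 N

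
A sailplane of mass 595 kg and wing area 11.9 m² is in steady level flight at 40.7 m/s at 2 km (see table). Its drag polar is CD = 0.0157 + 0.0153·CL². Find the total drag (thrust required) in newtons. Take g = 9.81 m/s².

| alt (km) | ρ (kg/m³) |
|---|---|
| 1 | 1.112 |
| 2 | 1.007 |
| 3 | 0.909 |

D = 208 N

At 2 km, from the table: ρ = 1.007 kg/m³.
Weight W = mg = 595 × 9.81 = 5837 N; in level flight L = W.
Dynamic pressure q = 0.5 × 1.007 × 40.7² = 834 Pa.
CL = W/(q·S) = 5837 / (834 × 11.9) = 0.5881.
CD = 0.0157 + 0.0153 × 0.5881² = 0.02099.
D = q·S·CD = 834 × 11.9 × 0.02099 = 208.3 N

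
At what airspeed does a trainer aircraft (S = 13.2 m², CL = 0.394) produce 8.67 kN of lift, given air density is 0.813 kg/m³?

v = 64 m/s

L = ½ρv²S·CL ⇒ v = √(2L/(ρ·S·CL))
v = √(2 × 8670 / (0.813 × 13.2 × 0.394)) = √4101 = 64 m/s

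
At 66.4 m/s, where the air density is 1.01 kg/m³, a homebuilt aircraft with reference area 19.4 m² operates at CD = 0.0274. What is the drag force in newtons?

D = ½ρv²S·CD = ½ × 1.01 × 66.4² × 19.4 × 0.0274 = 1180 N

D = 1180 N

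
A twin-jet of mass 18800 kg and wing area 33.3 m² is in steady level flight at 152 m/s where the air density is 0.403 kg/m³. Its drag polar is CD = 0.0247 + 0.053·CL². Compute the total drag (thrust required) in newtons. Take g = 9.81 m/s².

Level flight ⇒ L = W = m·g = 18800 × 9.81 = 1.8443×10^5 N.
Dynamic pressure q = 0.5 × 0.403 × 152² = 4655 Pa.
CL = W/(q·S) = 1.8443×10^5 / (4655 × 33.3) = 1.19.
CD = 0.0247 + 0.053 × 1.19² = 0.09971.
D = q·S·CD = 4655 × 33.3 × 0.09971 = 15460 N

D = 15500 N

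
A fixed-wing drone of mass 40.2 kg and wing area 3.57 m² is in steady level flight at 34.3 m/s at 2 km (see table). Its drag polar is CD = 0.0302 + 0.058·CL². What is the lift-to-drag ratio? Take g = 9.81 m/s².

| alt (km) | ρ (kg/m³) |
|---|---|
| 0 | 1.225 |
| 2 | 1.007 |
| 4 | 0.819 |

L/D = 5.79

At 2 km, from the table: ρ = 1.007 kg/m³.
Weight W = mg = 40.2 × 9.81 = 394.36 N; in level flight L = W.
q = ½ρv² = ½ × 1.007 × 34.3² = 592.4 Pa.
CL = W/(q·S) = 394.36 / (592.4 × 3.57) = 0.1865.
CD = 0.0302 + 0.058 × 0.1865² = 0.03222.
L/D = CL/CD = 0.1865 / 0.03222 = 5.79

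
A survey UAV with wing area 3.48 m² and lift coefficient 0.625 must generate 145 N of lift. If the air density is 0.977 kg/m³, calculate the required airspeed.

v = 11.7 m/s

L = ½ρv²S·CL ⇒ v = √(2L/(ρ·S·CL))
v = √(2 × 145 / (0.977 × 3.48 × 0.625)) = √136.5 = 11.7 m/s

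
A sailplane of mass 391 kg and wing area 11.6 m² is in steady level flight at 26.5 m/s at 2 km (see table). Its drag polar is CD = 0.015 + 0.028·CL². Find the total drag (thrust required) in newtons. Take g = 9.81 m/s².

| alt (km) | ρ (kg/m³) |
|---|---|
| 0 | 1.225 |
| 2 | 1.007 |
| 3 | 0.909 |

D = 162 N

At 2 km, from the table: ρ = 1.007 kg/m³.
Weight W = mg = 391 × 9.81 = 3835.7 N; in level flight L = W.
Dynamic pressure q = 0.5 × 1.007 × 26.5² = 353.6 Pa.
CL = 2W/(ρv²S) = 2×3835.7/(1.007×26.5²×11.6) = 0.9352.
CD = 0.015 + 0.028 × 0.9352² = 0.03949.
D = q·S·CD = 353.6 × 11.6 × 0.03949 = 162 N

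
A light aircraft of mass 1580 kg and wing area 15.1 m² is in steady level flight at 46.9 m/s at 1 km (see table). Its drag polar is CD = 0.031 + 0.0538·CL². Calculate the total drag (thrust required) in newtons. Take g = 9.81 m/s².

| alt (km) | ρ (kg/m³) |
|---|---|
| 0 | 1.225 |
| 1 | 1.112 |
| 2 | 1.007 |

D = 1270 N

At 1 km, from the table: ρ = 1.112 kg/m³.
Weight W = mg = 1580 × 9.81 = 15500 N; in level flight L = W.
q = ½ρv² = ½ × 1.112 × 46.9² = 1223 Pa.
Required CL = L/(qS) = 15500/(1223·15.1) = 0.8393.
CD = 0.031 + 0.0538 × 0.8393² = 0.0689.
D = q·S·CD = 1223 × 15.1 × 0.0689 = 1272 N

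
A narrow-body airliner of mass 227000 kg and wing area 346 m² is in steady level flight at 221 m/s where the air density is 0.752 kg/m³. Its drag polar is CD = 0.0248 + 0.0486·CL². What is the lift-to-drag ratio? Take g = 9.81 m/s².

Weight W = mg = 227000 × 9.81 = 2.2269×10^6 N; in level flight L = W.
Dynamic pressure q = 0.5 × 0.752 × 221² = 18360 Pa.
CL = W/(q·S) = 2.2269×10^6 / (18360 × 346) = 0.3505.
CD = 0.0248 + 0.0486 × 0.3505² = 0.03077.
L/D = CL/CD = 0.3505 / 0.03077 = 11.4

L/D = 11.4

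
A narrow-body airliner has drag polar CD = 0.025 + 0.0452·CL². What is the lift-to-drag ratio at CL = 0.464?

L/D = 13.4

CD = 0.025 + 0.0452 × 0.464² = 0.03473
L/D = CL/CD = 0.464 / 0.03473 = 13.4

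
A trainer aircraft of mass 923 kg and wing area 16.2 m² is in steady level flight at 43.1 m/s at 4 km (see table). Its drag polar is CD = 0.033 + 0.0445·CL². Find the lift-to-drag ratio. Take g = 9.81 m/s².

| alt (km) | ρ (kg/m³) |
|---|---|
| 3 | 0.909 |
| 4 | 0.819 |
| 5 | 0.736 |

At 4 km, from the table: ρ = 0.819 kg/m³.
Level flight ⇒ L = W = m·g = 923 × 9.81 = 9054.6 N.
q = ½ρv² = ½ × 0.819 × 43.1² = 760.7 Pa.
Required CL = L/(qS) = 9054.6/(760.7·16.2) = 0.7348.
CD = 0.033 + 0.0445 × 0.7348² = 0.05702.
L/D = CL/CD = 0.7348 / 0.05702 = 12.9

L/D = 12.9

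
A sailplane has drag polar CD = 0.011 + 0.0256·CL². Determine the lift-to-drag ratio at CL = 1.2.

L/D = 25.1

CD = 0.011 + 0.0256 × 1.2² = 0.04786
L/D = CL/CD = 1.2 / 0.04786 = 25.1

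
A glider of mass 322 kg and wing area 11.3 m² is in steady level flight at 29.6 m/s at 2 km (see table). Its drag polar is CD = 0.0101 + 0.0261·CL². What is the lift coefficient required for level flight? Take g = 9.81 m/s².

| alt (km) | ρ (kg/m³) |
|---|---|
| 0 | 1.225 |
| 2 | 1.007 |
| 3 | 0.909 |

At 2 km, from the table: ρ = 1.007 kg/m³.
In steady level flight, lift balances weight: W = mg = 322 × 9.81 = 3158.8 N.
Dynamic pressure q = 0.5 × 1.007 × 29.6² = 441.1 Pa.
Required CL = L/(qS) = 3158.8/(441.1·11.3) = 0.6337.

CL = 0.634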